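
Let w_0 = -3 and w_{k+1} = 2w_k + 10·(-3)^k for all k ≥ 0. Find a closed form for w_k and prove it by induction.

Claim: w_k = -2^k − 2·(-3)^k.

Base case: w_0 = -3, and -2^0 − 2·(-3)^0 = -1 − 2 = -3.
Assume w_m = -2^m − 2·(-3)^m for some m ≥ 0.
Then w_{m+1} = 2w_m + 10·(-3)^m = 2·(-2^m − 2·(-3)^m) + 10·(-3)^m = -2^{m+1} − 4·(-3)^m + 10·(-3)^m = -2^{m+1} + 6·(-3)^m = -2^{m+1} − 2·(-3)^{m+1}.
So the formula holds for m+1, and by induction w_k = -2^k − 2·(-3)^k for all k ≥ 0.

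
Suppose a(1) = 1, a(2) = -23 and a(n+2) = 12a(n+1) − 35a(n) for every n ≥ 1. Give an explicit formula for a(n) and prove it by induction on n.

Claim: a(n) = 3·5^n − 2·7^n.

Base cases: a(1) = 1 and 3·5^1 − 2·7^1 = 1; a(2) = -23 and 3·5^2 − 2·7^2 = -23.
Assume a(j) = 3·5^j − 2·7^j for all 1 ≤ j ≤ r, where r ≥ 2.
Then a(r+1) = 12a(r) − 35a(r−1) = 12·(3·5^r − 2·7^r) − 35·(3·5^{r−1} − 2·7^{r−1}) = 3·(12·5 − 35)5^{r−1} − 2·(12·7 − 35)7^{r−1} = 75·5^{r−1} − 98·7^{r−1} = 3·5^{r+1} − 2·7^{r+1}.
This completes the inductive step, so a(n) = 3·5^n − 2·7^n for all n ≥ 1.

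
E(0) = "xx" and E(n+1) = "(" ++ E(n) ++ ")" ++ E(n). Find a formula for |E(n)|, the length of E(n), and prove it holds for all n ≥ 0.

Claim: |E(n)| = 2^{n+2} − 2.

Base case: |E(0)| = 2, and 2^{0+2} − 2 = 2.
Assume |E(j)| = 2^{j+2} − 2.
Then |E(j+1)| = 1 + |E(j)| + 1 + |E(j)| = 2|E(j)| + 2 = 2(2^{j+2} − 2) + 2 = 2^{j+3} − 4 + 2 = 2^{j+3} − 2.
So the formula holds for j+1, and by induction |E(n)| = 2^{n+2} − 2 for all n ≥ 0.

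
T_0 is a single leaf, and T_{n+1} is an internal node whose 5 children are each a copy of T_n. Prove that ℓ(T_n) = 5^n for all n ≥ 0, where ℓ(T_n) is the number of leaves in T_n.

Base case: ℓ(T_0) = 1, and 5^0 = 1.
Assume ℓ(T_m) = 5^m.
Then ℓ(T_{m+1}) = 5·ℓ(T_m) = 5·5^m = 5^{m+1}.
So the formula holds for m+1, and by induction ℓ(T_n) = 5^n for all n ≥ 0.

ℓ(T_n) = 5^n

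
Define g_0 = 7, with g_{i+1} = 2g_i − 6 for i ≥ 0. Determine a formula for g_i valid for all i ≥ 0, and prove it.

Claim: g_i = 2^i + 6.

Base case: g_0 = 7, and 2^0 + 6 = 1 + 6 = 7.
Assume g_r = 2^r + 6 for some r ≥ 0.
Then g_{r+1} = 2g_r − 6 = 2·(2^r + 6) − 6 = 2^{r+1} + 12 − 6 = 2^{r+1} + 6.
By induction, g_i = 2^i + 6 for all i ≥ 0.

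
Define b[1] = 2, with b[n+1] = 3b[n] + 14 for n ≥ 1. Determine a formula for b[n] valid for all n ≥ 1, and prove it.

Claim: b[n] = 3^{n+1} − 7.

Base case: b[1] = 2, and 3^{1+1} − 7 = 9 − 7 = 2.
Assume b[j] = 3^{j+1} − 7 for some j ≥ 1.
Then b[j+1] = 3b[j] + 14 = 3·(3^{j+1} − 7) + 14 = 3^{j+2} − 21 + 14 = 3^{j+2} − 7.
So the formula holds for j+1, and by induction b[n] = 3^{n+1} − 7 for all n ≥ 1.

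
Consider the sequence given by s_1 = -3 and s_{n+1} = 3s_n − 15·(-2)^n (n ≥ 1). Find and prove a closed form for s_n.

Claim: s_n = 3^n + 3·(-2)^n.

Base case: s_1 = -3, and 3^1 + 3·(-2)^1 = 3 − 6 = -3.
Assume s_m = 3^m + 3·(-2)^m for some m ≥ 1.
Then s_{m+1} = 3s_m − 15·(-2)^m = 3·(3^m + 3·(-2)^m) − 15·(-2)^m = 3^{m+1} + 9·(-2)^m − 15·(-2)^m = 3^{m+1} − 6·(-2)^m = 3^{m+1} + 3·(-2)^{m+1}.
By induction, s_n = 3^n + 3·(-2)^n for all n ≥ 1.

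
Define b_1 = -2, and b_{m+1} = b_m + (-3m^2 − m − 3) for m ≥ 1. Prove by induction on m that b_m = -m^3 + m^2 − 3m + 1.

Base case: b_1 = -2, and -1^3 + 1^2 − 3·1 + 1 = -2.
Assume b_k = -k^3 + k^2 − 3k + 1.
Then b_{k+1} = b_k + (-3k^2 − k − 3) = (-k^3 + k^2 − 3k + 1) + (-3k^2 − k − 3) = -k^3 − 2k^2 − 4k − 2,
and -(k+1)^3 + (k+1)^2 − 3·(k+1) + 1 = -k^3 − 2k^2 − 4k − 2.
This completes the inductive step, so b_m = -m^3 + m^2 − 3m + 1 for all m ≥ 1.

b_m = -m^3 + m^2 − 3m + 1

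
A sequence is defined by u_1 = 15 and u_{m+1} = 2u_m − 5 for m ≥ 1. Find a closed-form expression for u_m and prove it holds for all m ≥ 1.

Claim: u_m = 5·2^m + 5.

Base case: u_1 = 15, and 5·2^1 + 5 = 10 + 5 = 15.
Assume u_k = 5·2^k + 5 for some k ≥ 1.
Then u_{k+1} = 2u_k − 5 = 2·(5·2^k + 5) − 5 = 10·2^k + 10 − 5 = 5·2^{k+1} + 5.
So the formula holds for k+1, and by induction u_m = 5·2^m + 5 for all m ≥ 1.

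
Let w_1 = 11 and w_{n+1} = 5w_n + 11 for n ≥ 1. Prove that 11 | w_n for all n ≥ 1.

Base case: w_1 = 11 = 11·1, so 11 | w_1.
Assume 11 | w_m, so w_m = 11t for some integer t.
Then w_{m+1} = 5w_m + 11 = 5·(11t) + 11 = 11(5t + 1), so 11 | w_{m+1}.
Hence 11 | w_n for every n ≥ 1, by induction.

11 | w_n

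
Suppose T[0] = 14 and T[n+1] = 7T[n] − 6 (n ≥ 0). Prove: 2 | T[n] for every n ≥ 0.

Base case: T[0] = 14 = 2·7, so 2 | T[0].
Assume 2 | T[j], so T[j] = 2t for some integer t.
Then T[j+1] = 7T[j] − 6 = 7·(2t) − 6 = 2(7t − 3), so 2 | T[j+1].
So the property holds for j+1, and by induction 2 | T[n] for all n ≥ 0.

2 | T[n]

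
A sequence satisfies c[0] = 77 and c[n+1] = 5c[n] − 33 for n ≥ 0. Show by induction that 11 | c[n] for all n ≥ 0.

Base case: c[0] = 77 = 11·7, so 11 | c[0].
Assume 11 | c[j], so c[j] = 11t for some integer t.
Then c[j+1] = 5c[j] − 33 = 5·(11t) − 33 = 11(5t − 3), so 11 | c[j+1].
Hence 11 | c[n] for every n ≥ 0, by induction.

11 | c[n]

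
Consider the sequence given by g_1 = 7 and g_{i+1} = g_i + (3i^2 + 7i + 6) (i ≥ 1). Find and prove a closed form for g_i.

Claim: g_i = i^3 + 2i^2 + 3i + 1.

Base case: g_1 = 7, and 1^3 + 2·1^2 + 3·1 + 1 = 7.
Assume g_k = k^3 + 2k^2 + 3k + 1.
Then g_{k+1} = g_k + (3k^2 + 7k + 6) = (k^3 + 2k^2 + 3k + 1) + (3k^2 + 7k + 6) = k^3 + 5k^2 + 10k + 7,
and (k+1)^3 + 2·(k+1)^2 + 3·(k+1) + 1 = k^3 + 5k^2 + 10k + 7.
Hence g_i = i^3 + 2i^2 + 3i + 1 for every i ≥ 1, by induction.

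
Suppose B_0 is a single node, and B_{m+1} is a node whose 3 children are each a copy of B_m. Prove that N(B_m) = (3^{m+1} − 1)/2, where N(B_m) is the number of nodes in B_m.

Base case: N(B_0) = 1, and (3^{0+1} − 1)/2 = 1.
Assume N(B_k) = (3^{k+1} − 1)/2.
Then N(B_{k+1}) = 1 + 3N(B_k) = 1 + 3·(3^{k+1} − 1)/2 = 1 + (3^{k+2} − 3)/2 = (2 + 3^{k+2} − 3)/2 = (3^{k+2} − 1)/2.
So the formula holds for k+1, and by induction N(B_m) = (3^{m+1} − 1)/2 for all m ≥ 0.

N(B_m) = (3^{m+1} − 1)/2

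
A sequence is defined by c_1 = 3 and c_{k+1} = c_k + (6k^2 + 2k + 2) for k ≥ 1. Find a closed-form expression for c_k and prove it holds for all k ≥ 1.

Claim: c_k = 2k^3 − 2k^2 + 2k + 1.

Base case: c_1 = 3, and 2·1^3 − 2·1^2 + 2·1 + 1 = 3.
Assume c_j = 2j^3 − 2j^2 + 2j + 1.
Then c_{j+1} = c_j + (6j^2 + 2j + 2) = (2j^3 − 2j^2 + 2j + 1) + (6j^2 + 2j + 2) = 2j^3 + 4j^2 + 4j + 3,
and 2·(j+1)^3 − 2·(j+1)^2 + 2·(j+1) + 1 = 2j^3 + 4j^2 + 4j + 3.
Hence c_k = 2k^3 − 2k^2 + 2k + 1 for every k ≥ 1, by induction.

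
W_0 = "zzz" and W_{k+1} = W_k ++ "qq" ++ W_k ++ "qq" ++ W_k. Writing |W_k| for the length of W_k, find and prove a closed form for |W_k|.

Claim: |W_k| = 5·3^k − 2.

Base case: |W_0| = 3, and 5·3^0 − 2 = 3.
Assume |W_m| = 5·3^m − 2.
Then |W_{m+1}| = 3|W_m| + 4 = 3(5·3^m − 2) + 4 = 5·3^{m+1} − 6 + 4 = 5·3^{m+1} − 2.
This completes the inductive step, so |W_k| = 5·3^k − 2 for all k ≥ 0.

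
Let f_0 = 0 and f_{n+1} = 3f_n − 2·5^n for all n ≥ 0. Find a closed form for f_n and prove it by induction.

Claim: f_n = 3^n − 5^n.

Base case: f_0 = 0, and 3^0 − 5^0 = 1 − 1 = 0.
Assume f_j = 3^j − 5^j for some j ≥ 0.
Then f_{j+1} = 3f_j − 2·5^j = 3·(3^j − 5^j) − 2·5^j = 3^{j+1} − 3·5^j − 2·5^j = 3^{j+1} − 5·5^j = 3^{j+1} − 5^{j+1}.
This completes the inductive step, so f_n = 3^n − 5^n for all n ≥ 0.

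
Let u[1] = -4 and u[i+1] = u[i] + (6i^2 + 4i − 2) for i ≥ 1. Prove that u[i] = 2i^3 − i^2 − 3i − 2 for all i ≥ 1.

Base case: u[1] = -4, and 2·1^3 − 1^2 − 3·1 − 2 = -4.
Assume u[r] = 2r^3 − r^2 − 3r − 2.
Then u[r+1] = u[r] + (6r^2 + 4r − 2) = (2r^3 − r^2 − 3r − 2) + (6r^2 + 4r − 2) = 2r^3 + 5r^2 + r − 4,
and 2·(r+1)^3 − (r+1)^2 − 3·(r+1) − 2 = 2r^3 + 5r^2 + r − 4.
This completes the inductive step, so u[i] = 2i^3 − i^2 − 3i − 2 for all i ≥ 1.

u[i] = 2i^3 − i^2 − 3i − 2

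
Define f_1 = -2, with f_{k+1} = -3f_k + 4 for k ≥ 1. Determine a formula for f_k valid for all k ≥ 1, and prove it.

Claim: f_k = (-3)^k + 1.

Base case: f_1 = -2, and (-3)^1 + 1 = -3 + 1 = -2.
Assume f_r = (-3)^r + 1 for some r ≥ 1.
Then f_{r+1} = -3f_r + 4 = -3·((-3)^r + 1) + 4 = -3·(-3)^r − 3 + 4 = (-3)^{r+1} + 1.
This completes the inductive step, so f_k = (-3)^k + 1 for all k ≥ 1.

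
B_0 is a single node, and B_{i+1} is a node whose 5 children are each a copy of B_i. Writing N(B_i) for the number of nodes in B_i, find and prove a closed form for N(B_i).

Claim: N(B_i) = (5^{i+1} − 1)/4.

Base case: N(B_0) = 1, and (5^{0+1} − 1)/4 = 1.
Assume N(B_m) = (5^{m+1} − 1)/4.
Then N(B_{m+1}) = 1 + 5N(B_m) = 1 + 5·(5^{m+1} − 1)/4 = 1 + (5^{m+2} − 5)/4 = (4 + 5^{m+2} − 5)/4 = (5^{m+2} − 1)/4.
This completes the inductive step, so N(B_i) = (5^{i+1} − 1)/4 for all i ≥ 0.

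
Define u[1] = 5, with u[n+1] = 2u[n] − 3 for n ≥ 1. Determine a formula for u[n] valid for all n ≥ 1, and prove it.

Claim: u[n] = 2^n + 3.

Base case: u[1] = 5, and 2^1 + 3 = 2 + 3 = 5.
Assume u[j] = 2^j + 3 for some j ≥ 1.
Then u[j+1] = 2u[j] − 3 = 2·(2^j + 3) − 3 = 2^{j+1} + 6 − 3 = 2^{j+1} + 3.
By induction, u[n] = 2^n + 3 for all n ≥ 1.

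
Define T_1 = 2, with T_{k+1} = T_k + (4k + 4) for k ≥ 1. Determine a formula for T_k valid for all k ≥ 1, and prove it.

Claim: T_k = 2k^2 + 2k − 2.

Base case: T_1 = 2, and 2·1^2 + 2·1 − 2 = 2.
Assume T_j = 2j^2 + 2j − 2.
Then T_{j+1} = T_j + (4j + 4) = (2j^2 + 2j − 2) + (4j + 4) = 2j^2 + 6j + 2,
and 2·(j+1)^2 + 2·(j+1) − 2 = 2j^2 + 6j + 2.
This completes the inductive step, so T_k = 2k^2 + 2k − 2 for all k ≥ 1.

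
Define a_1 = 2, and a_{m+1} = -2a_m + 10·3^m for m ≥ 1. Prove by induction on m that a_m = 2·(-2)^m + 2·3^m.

Base case: a_1 = 2, and 2·(-2)^1 + 2·3^1 = -4 + 6 = 2.
Assume a_k = 2·(-2)^k + 2·3^k for some k ≥ 1.
Then a_{k+1} = -2a_k + 10·3^k = -2·(2·(-2)^k + 2·3^k) + 10·3^k = 2·(-2)^{k+1} − 4·3^k + 10·3^k = 2·(-2)^{k+1} + 6·3^k = 2·(-2)^{k+1} + 2·3^{k+1}.
By induction, a_m = 2·(-2)^m + 2·3^m for all m ≥ 1.

a_m = 2·(-2)^m + 2·3^m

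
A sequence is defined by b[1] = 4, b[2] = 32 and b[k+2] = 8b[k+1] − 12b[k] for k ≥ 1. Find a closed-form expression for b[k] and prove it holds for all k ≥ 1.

Claim: b[k] = 6^k − 2^k.

Base cases: b[1] = 4 and 6^1 − 2^1 = 4; b[2] = 32 and 6^2 − 2^2 = 32.
Assume b[i] = 6^i − 2^i for all 1 ≤ i ≤ j, where j ≥ 2.
Then b[j+1] = 8b[j] − 12b[j−1] = 8·(6^j − 2^j) − 12·(6^{j−1} − 2^{j−1}) = (8·6 − 12)6^{j−1} − (8·2 − 12)2^{j−1} = 36·6^{j−1} − 4·2^{j−1} = 6^{j+1} − 2^{j+1}.
So the formula holds for j+1, and by strong induction b[k] = 6^k − 2^k for all k ≥ 1.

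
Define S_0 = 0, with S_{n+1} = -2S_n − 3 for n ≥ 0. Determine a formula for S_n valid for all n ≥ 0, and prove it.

Claim: S_n = (-2)^n − 1.

Base case: S_0 = 0, and (-2)^0 − 1 = 1 − 1 = 0.
Assume S_m = (-2)^m − 1 for some m ≥ 0.
Then S_{m+1} = -2S_m − 3 = -2·((-2)^m − 1) − 3 = -2·(-2)^m + 2 − 3 = (-2)^{m+1} − 1.
So the formula holds for m+1, and by induction S_n = (-2)^n − 1 for all n ≥ 0.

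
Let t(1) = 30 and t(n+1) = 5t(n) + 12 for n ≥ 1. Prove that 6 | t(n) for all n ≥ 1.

Base case: t(1) = 30 = 6·5, so 6 | t(1).
Assume 6 | t(k), so t(k) = 6s for some integer s.
Then t(k+1) = 5t(k) + 12 = 5·(6s) + 12 = 6(5s + 2), so 6 | t(k+1).
This completes the inductive step, so 6 | t(n) for all n ≥ 1.

6 | t(n)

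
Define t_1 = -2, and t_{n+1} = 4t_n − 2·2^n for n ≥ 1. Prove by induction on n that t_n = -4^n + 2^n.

Base case: t_1 = -2, and -4^1 + 2^1 = -4 + 2 = -2.
Assume t_j = -4^j + 2^j for some j ≥ 1.
Then t_{j+1} = 4t_j − 2·2^j = 4·(-4^j + 2^j) − 2·2^j = -4^{j+1} + 4·2^j − 2·2^j = -4^{j+1} + 2·2^j = -4^{j+1} + 2^{j+1}.
Hence t_n = -4^n + 2^n for every n ≥ 1, by induction.

t_n = -4^n + 2^n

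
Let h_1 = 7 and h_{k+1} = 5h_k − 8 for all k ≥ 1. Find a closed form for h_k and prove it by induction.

Claim: h_k = 5^k + 2.

Base case: h_1 = 7, and 5^1 + 2 = 5 + 2 = 7.
Assume h_j = 5^j + 2 for some j ≥ 1.
Then h_{j+1} = 5h_j − 8 = 5·(5^j + 2) − 8 = 5^{j+1} + 10 − 8 = 5^{j+1} + 2.
So the formula holds for j+1, and by induction h_k = 5^k + 2 for all k ≥ 1.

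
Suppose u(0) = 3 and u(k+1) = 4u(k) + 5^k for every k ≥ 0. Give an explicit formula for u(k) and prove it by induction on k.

Claim: u(k) = 2·4^k + 5^k.

Base case: u(0) = 3, and 2·4^0 + 5^0 = 2 + 1 = 3.
Assume u(m) = 2·4^m + 5^m for some m ≥ 0.
Then u(m+1) = 4u(m) + 5^m = 4·(2·4^m + 5^m) + 5^m = 2·4^{m+1} + 4·5^m + 5^m = 2·4^{m+1} + 5·5^m = 2·4^{m+1} + 5^{m+1}.
Hence u(k) = 2·4^k + 5^k for every k ≥ 0, by induction.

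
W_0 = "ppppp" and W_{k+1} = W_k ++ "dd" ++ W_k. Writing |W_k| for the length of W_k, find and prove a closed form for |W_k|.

Claim: |W_k| = 7·2^k − 2.

Base case: |W_0| = 5, and 7·2^0 − 2 = 5.
Assume |W_j| = 7·2^j − 2.
Then |W_{j+1}| = |W_j| + 2 + |W_j| = 2|W_j| + 2 = 2(7·2^j − 2) + 2 = 7·2^{j+1} − 4 + 2 = 7·2^{j+1} − 2.
So the formula holds for j+1, and by induction |W_k| = 7·2^k − 2 for all k ≥ 0.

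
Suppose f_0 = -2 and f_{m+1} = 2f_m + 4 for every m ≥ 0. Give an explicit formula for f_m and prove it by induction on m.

Claim: f_m = 2^{m+1} − 4.

Base case: f_0 = -2, and 2^{0+1} − 4 = 2 − 4 = -2.
Assume f_r = 2^{r+1} − 4 for some r ≥ 0.
Then f_{r+1} = 2f_r + 4 = 2·(2^{r+1} − 4) + 4 = 2^{r+2} − 8 + 4 = 2^{r+2} − 4.
So the formula holds for r+1, and by induction f_m = 2^{m+1} − 4 for all m ≥ 0.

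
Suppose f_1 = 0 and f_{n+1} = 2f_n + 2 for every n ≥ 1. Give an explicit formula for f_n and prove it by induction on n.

Claim: f_n = 2^n − 2.

Base case: f_1 = 0, and 2^1 − 2 = 2 − 2 = 0.
Assume f_m = 2^m − 2 for some m ≥ 1.
Then f_{m+1} = 2f_m + 2 = 2·(2^m − 2) + 2 = 2^{m+1} − 4 + 2 = 2^{m+1} − 2.
By induction, f_n = 2^n − 2 for all n ≥ 1.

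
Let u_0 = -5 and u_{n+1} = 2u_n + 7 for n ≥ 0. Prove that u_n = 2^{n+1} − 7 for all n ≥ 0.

Base case: u_0 = -5, and 2^{0+1} − 7 = 2 − 7 = -5.
Assume u_r = 2^{r+1} − 7 for some r ≥ 0.
Then u_{r+1} = 2u_r + 7 = 2·(2^{r+1} − 7) + 7 = 2^{r+2} − 14 + 7 = 2^{r+2} − 7.
This completes the inductive step, so u_n = 2^{n+1} − 7 for all n ≥ 0.

u_n = 2^{n+1} − 7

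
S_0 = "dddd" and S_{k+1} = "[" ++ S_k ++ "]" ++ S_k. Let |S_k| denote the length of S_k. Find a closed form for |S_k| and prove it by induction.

Claim: |S_k| = 6·2^k − 2.

Base case: |S_0| = 4, and 6·2^0 − 2 = 4.
Assume |S_r| = 6·2^r − 2.
Then |S_{r+1}| = 1 + |S_r| + 1 + |S_r| = 2|S_r| + 2 = 2(6·2^r − 2) + 2 = 6·2^{r+1} − 4 + 2 = 6·2^{r+1} − 2.
So the formula holds for r+1, and by induction |S_k| = 6·2^k − 2 for all k ≥ 0.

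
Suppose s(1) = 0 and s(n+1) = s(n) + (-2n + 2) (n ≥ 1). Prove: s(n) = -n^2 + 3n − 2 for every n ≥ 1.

Base case: s(1) = 0, and -1^2 + 3·1 − 2 = 0.
Assume s(r) = -r^2 + 3r − 2.
Then s(r+1) = s(r) + (-2r + 2) = (-r^2 + 3r − 2) + (-2r + 2) = -r^2 + r,
and -(r+1)^2 + 3·(r+1) − 2 = -r^2 + r.
Hence s(n) = -n^2 + 3n − 2 for every n ≥ 1, by induction.

s(n) = -n^2 + 3n − 2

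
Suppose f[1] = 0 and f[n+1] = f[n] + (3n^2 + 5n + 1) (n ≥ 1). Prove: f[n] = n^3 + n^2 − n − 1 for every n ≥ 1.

Base case: f[1] = 0, and 1^3 + 1^2 − 1 − 1 = 0.
Assume f[k] = k^3 + k^2 − k − 1.
Then f[k+1] = f[k] + (3k^2 + 5k + 1) = (k^3 + k^2 − k − 1) + (3k^2 + 5k + 1) = k^3 + 4k^2 + 4k,
and (k+1)^3 + (k+1)^2 − (k+1) − 1 = k^3 + 4k^2 + 4k.
By induction, f[n] = n^3 + n^2 − n − 1 for all n ≥ 1.

f[n] = n^3 + n^2 − n − 1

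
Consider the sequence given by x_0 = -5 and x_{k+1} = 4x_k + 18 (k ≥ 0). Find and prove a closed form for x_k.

Claim: x_k = 4^k − 6.

Base case: x_0 = -5, and 4^0 − 6 = 1 − 6 = -5.
Assume x_m = 4^m − 6 for some m ≥ 0.
Then x_{m+1} = 4x_m + 18 = 4·(4^m − 6) + 18 = 4^{m+1} − 24 + 18 = 4^{m+1} − 6.
By induction, x_k = 4^k − 6 for all k ≥ 0.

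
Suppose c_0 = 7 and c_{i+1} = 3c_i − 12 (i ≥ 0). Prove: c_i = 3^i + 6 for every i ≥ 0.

Base case: c_0 = 7, and 3^0 + 6 = 1 + 6 = 7.
Assume c_m = 3^m + 6 for some m ≥ 0.
Then c_{m+1} = 3c_m − 12 = 3·(3^m + 6) − 12 = 3^{m+1} + 18 − 12 = 3^{m+1} + 6.
By induction, c_i = 3^i + 6 for all i ≥ 0.

c_i = 3^i + 6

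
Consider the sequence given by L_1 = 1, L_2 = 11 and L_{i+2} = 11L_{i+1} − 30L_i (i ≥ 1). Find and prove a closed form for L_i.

Claim: L_i = -5^i + 6^i.

Base cases: L_1 = 1 and -5^1 + 6^1 = 1; L_2 = 11 and -5^2 + 6^2 = 11.
Assume L_j = -5^j + 6^j for all 1 ≤ j ≤ r, where r ≥ 2.
Then L_{r+1} = 11L_r − 30L_{r−1} = 11·(-5^r + 6^r) − 30·(-5^{r−1} + 6^{r−1}) = -(11·5 − 30)5^{r−1} + (11·6 − 30)6^{r−1} = -25·5^{r−1} + 36·6^{r−1} = -5^{r+1} + 6^{r+1}.
So the formula holds for r+1, and by strong induction L_i = -5^i + 6^i for all i ≥ 1.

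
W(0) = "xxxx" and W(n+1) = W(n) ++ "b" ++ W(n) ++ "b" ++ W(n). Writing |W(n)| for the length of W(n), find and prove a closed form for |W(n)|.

Claim: |W(n)| = 5·3^n − 1.

Base case: |W(0)| = 4, and 5·3^0 − 1 = 4.
Assume |W(j)| = 5·3^j − 1.
Then |W(j+1)| = 3|W(j)| + 2 = 3(5·3^j − 1) + 2 = 5·3^{j+1} − 3 + 2 = 5·3^{j+1} − 1.
Hence |W(n)| = 5·3^n − 1 for every n ≥ 0, by induction.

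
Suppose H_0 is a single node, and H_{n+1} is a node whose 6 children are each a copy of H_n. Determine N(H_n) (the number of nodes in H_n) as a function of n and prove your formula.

Claim: N(H_n) = (6^{n+1} − 1)/5.

Base case: N(H_0) = 1, and (6^{0+1} − 1)/5 = 1.
Assume N(H_r) = (6^{r+1} − 1)/5.
Then N(H_{r+1}) = 1 + 6N(H_r) = 1 + 6·(6^{r+1} − 1)/5 = 1 + (6^{r+2} − 6)/5 = (5 + 6^{r+2} − 6)/5 = (6^{r+2} − 1)/5.
Hence N(H_n) = (6^{n+1} − 1)/5 for every n ≥ 0, by induction.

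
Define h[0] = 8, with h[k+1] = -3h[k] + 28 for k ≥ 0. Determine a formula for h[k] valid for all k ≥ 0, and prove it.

Claim: h[k] = (-3)^k + 7.

Base case: h[0] = 8, and (-3)^0 + 7 = 1 + 7 = 8.
Assume h[j] = (-3)^j + 7 for some j ≥ 0.
Then h[j+1] = -3h[j] + 28 = -3·((-3)^j + 7) + 28 = -3·(-3)^j − 21 + 28 = (-3)^{j+1} + 7.
This completes the inductive step, so h[k] = (-3)^k + 7 for all k ≥ 0.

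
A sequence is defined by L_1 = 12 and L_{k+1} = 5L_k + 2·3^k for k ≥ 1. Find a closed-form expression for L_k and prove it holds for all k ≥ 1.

Claim: L_k = 3·5^k − 3^k.

Base case: L_1 = 12, and 3·5^1 − 3^1 = 15 − 3 = 12.
Assume L_j = 3·5^j − 3^j for some j ≥ 1.
Then L_{j+1} = 5L_j + 2·3^j = 5·(3·5^j − 3^j) + 2·3^j = 3·5^{j+1} − 5·3^j + 2·3^j = 3·5^{j+1} − 3·3^j = 3·5^{j+1} − 3^{j+1}.
This completes the inductive step, so L_k = 3·5^k − 3^k for all k ≥ 1.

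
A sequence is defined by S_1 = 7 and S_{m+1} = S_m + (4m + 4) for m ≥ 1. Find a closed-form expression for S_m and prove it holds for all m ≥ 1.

Claim: S_m = 2m^2 + 2m + 3.

Base case: S_1 = 7, and 2·1^2 + 2·1 + 3 = 7.
Assume S_r = 2r^2 + 2r + 3.
Then S_{r+1} = S_r + (4r + 4) = (2r^2 + 2r + 3) + (4r + 4) = 2r^2 + 6r + 7,
and 2·(r+1)^2 + 2·(r+1) + 3 = 2r^2 + 6r + 7.
Hence S_m = 2m^2 + 2m + 3 for every m ≥ 1, by induction.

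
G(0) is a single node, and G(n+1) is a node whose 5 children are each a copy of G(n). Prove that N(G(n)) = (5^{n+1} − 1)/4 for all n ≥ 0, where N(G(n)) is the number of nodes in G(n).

Base case: N(G(0)) = 1, and (5^{0+1} − 1)/4 = 1.
Assume N(G(r)) = (5^{r+1} − 1)/4.
Then N(G(r+1)) = 1 + 5N(G(r)) = 1 + 5·(5^{r+1} − 1)/4 = 1 + (5^{r+2} − 5)/4 = (4 + 5^{r+2} − 5)/4 = (5^{r+2} − 1)/4.
So the formula holds for r+1, and by induction N(G(n)) = (5^{n+1} − 1)/4 for all n ≥ 0.

N(G(n)) = (5^{n+1} − 1)/4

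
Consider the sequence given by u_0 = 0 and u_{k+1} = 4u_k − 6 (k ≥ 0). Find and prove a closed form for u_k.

Claim: u_k = -2·4^k + 2.

Base case: u_0 = 0, and -2·4^0 + 2 = -2 + 2 = 0.
Assume u_m = -2·4^m + 2 for some m ≥ 0.
Then u_{m+1} = 4u_m − 6 = 4·(-2·4^m + 2) − 6 = -8·4^m + 8 − 6 = -2·4^{m+1} + 2.
Hence u_k = -2·4^k + 2 for every k ≥ 0, by induction.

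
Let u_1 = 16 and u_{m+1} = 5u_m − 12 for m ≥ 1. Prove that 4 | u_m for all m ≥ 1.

Base case: u_1 = 16 = 4·4, so 4 | u_1.
Assume 4 | u_r, so u_r = 4t for some integer t.
Then u_{r+1} = 5u_r − 12 = 5·(4t) − 12 = 4(5t − 3), so 4 | u_{r+1}.
So the property holds for r+1, and by induction 4 | u_m for all m ≥ 1.

4 | u_m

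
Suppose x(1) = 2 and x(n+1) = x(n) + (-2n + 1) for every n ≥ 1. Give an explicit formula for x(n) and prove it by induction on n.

Claim: x(n) = -n^2 + 2n + 1.

Base case: x(1) = 2, and -1^2 + 2·1 + 1 = 2.
Assume x(k) = -k^2 + 2k + 1.
Then x(k+1) = x(k) + (-2k + 1) = (-k^2 + 2k + 1) + (-2k + 1) = -k^2 + 2,
and -(k+1)^2 + 2·(k+1) + 1 = -k^2 + 2.
This completes the inductive step, so x(n) = -n^2 + 2n + 1 for all n ≥ 1.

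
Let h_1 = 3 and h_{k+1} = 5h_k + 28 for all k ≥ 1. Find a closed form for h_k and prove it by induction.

Claim: h_k = 2·5^k − 7.

Base case: h_1 = 3, and 2·5^1 − 7 = 10 − 7 = 3.
Assume h_m = 2·5^m − 7 for some m ≥ 1.
Then h_{m+1} = 5h_m + 28 = 5·(2·5^m − 7) + 28 = 10·5^m − 35 + 28 = 2·5^{m+1} − 7.
Hence h_k = 2·5^k − 7 for every k ≥ 1, by induction.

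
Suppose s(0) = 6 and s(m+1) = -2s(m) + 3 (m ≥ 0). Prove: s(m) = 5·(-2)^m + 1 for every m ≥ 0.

Base case: s(0) = 6, and 5·(-2)^0 + 1 = 5 + 1 = 6.
Assume s(k) = 5·(-2)^k + 1 for some k ≥ 0.
Then s(k+1) = -2s(k) + 3 = -2·(5·(-2)^k + 1) + 3 = -10·(-2)^k − 2 + 3 = 5·(-2)^{k+1} + 1.
This completes the inductive step, so s(m) = 5·(-2)^m + 1 for all m ≥ 0.

s(m) = 5·(-2)^m + 1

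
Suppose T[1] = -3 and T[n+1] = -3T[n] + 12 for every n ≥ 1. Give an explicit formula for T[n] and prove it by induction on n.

Claim: T[n] = 2·(-3)^n + 3.

Base case: T[1] = -3, and 2·(-3)^1 + 3 = -6 + 3 = -3.
Assume T[j] = 2·(-3)^j + 3 for some j ≥ 1.
Then T[j+1] = -3T[j] + 12 = -3·(2·(-3)^j + 3) + 12 = -6·(-3)^j − 9 + 12 = 2·(-3)^{j+1} + 3.
This completes the inductive step, so T[n] = 2·(-3)^n + 3 for all n ≥ 1.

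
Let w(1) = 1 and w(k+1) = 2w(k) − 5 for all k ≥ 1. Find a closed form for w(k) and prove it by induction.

Claim: w(k) = -2^{k+1} + 5.

Base case: w(1) = 1, and -2^{1+1} + 5 = -4 + 5 = 1.
Assume w(m) = -2^{m+1} + 5 for some m ≥ 1.
Then w(m+1) = 2w(m) − 5 = 2·(-2^{m+1} + 5) − 5 = -2^{m+2} + 10 − 5 = -2^{m+2} + 5.
By induction, w(k) = -2^{k+1} + 5 for all k ≥ 1.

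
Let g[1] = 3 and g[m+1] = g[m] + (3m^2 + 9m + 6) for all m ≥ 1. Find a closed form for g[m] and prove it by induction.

Claim: g[m] = m^3 + 3m^2 + 2m − 3.

Base case: g[1] = 3, and 1^3 + 3·1^2 + 2·1 − 3 = 3.
Assume g[r] = r^3 + 3r^2 + 2r − 3.
Then g[r+1] = g[r] + (3r^2 + 9r + 6) = (r^3 + 3r^2 + 2r − 3) + (3r^2 + 9r + 6) = r^3 + 6r^2 + 11r + 3,
and (r+1)^3 + 3·(r+1)^2 + 2·(r+1) − 3 = r^3 + 6r^2 + 11r + 3.
Hence g[m] = m^3 + 3m^2 + 2m − 3 for every m ≥ 1, by induction.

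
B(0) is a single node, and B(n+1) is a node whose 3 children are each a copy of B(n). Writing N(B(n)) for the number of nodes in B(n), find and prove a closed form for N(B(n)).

Claim: N(B(n)) = (3^{n+1} − 1)/2.

Base case: N(B(0)) = 1, and (3^{0+1} − 1)/2 = 1.
Assume N(B(j)) = (3^{j+1} − 1)/2.
Then N(B(j+1)) = 1 + 3N(B(j)) = 1 + 3·(3^{j+1} − 1)/2 = 1 + (3^{j+2} − 3)/2 = (2 + 3^{j+2} − 3)/2 = (3^{j+2} − 1)/2.
By induction, N(B(n)) = (3^{n+1} − 1)/2 for all n ≥ 0.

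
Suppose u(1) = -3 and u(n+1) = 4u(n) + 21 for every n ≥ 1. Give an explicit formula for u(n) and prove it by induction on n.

Claim: u(n) = 4^n − 7.

Base case: u(1) = -3, and 4^1 − 7 = 4 − 7 = -3.
Assume u(k) = 4^k − 7 for some k ≥ 1.
Then u(k+1) = 4u(k) + 21 = 4·(4^k − 7) + 21 = 4^{k+1} − 28 + 21 = 4^{k+1} − 7.
This completes the inductive step, so u(n) = 4^n − 7 for all n ≥ 1.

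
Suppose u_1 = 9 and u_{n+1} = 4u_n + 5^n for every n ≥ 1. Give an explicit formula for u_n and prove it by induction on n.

Claim: u_n = 4^n + 5^n.

Base case: u_1 = 9, and 4^1 + 5^1 = 4 + 5 = 9.
Assume u_m = 4^m + 5^m for some m ≥ 1.
Then u_{m+1} = 4u_m + 5^m = 4·(4^m + 5^m) + 5^m = 4^{m+1} + 4·5^m + 5^m = 4^{m+1} + 5·5^m = 4^{m+1} + 5^{m+1}.
So the formula holds for m+1, and by induction u_n = 4^n + 5^n for all n ≥ 1.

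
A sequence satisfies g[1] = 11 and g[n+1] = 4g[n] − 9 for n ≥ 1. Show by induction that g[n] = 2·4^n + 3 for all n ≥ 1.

Base case: g[1] = 11, and 2·4^1 + 3 = 8 + 3 = 11.
Assume g[j] = 2·4^j + 3 for some j ≥ 1.
Then g[j+1] = 4g[j] − 9 = 4·(2·4^j + 3) − 9 = 8·4^j + 12 − 9 = 2·4^{j+1} + 3.
Hence g[n] = 2·4^n + 3 for every n ≥ 1, by induction.

g[n] = 2·4^n + 3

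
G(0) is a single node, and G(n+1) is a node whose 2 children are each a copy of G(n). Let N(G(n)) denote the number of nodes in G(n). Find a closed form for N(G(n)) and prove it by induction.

Claim: N(G(n)) = 2^{n+1} − 1.

Base case: N(G(0)) = 1, and 2^{0+1} − 1 = 1.
Assume N(G(j)) = 2^{j+1} − 1.
Then N(G(j+1)) = 1 + 2N(G(j)) = 1 + 2(2^{j+1} − 1) = 2^{j+2} − 2 + 1 = 2^{j+2} − 1.
By induction, N(G(n)) = 2^{n+1} − 1 for all n ≥ 0.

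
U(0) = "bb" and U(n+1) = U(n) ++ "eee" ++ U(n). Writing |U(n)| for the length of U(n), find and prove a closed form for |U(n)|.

Claim: |U(n)| = 5·2^n − 3.

Base case: |U(0)| = 2, and 5·2^0 − 3 = 2.
Assume |U(r)| = 5·2^r − 3.
Then |U(r+1)| = |U(r)| + 3 + |U(r)| = 2|U(r)| + 3 = 2(5·2^r − 3) + 3 = 5·2^{r+1} − 6 + 3 = 5·2^{r+1} − 3.
So the formula holds for r+1, and by induction |U(n)| = 5·2^n − 3 for all n ≥ 0.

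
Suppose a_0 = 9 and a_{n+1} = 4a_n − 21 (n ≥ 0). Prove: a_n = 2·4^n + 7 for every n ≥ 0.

Base case: a_0 = 9, and 2·4^0 + 7 = 2 + 7 = 9.
Assume a_r = 2·4^r + 7 for some r ≥ 0.
Then a_{r+1} = 4a_r − 21 = 4·(2·4^r + 7) − 21 = 8·4^r + 28 − 21 = 2·4^{r+1} + 7.
By induction, a_n = 2·4^n + 7 for all n ≥ 0.

a_n = 2·4^n + 7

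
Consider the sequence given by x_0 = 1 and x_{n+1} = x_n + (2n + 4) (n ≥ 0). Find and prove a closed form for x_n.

Claim: x_n = n^2 + 3n + 1.

Base case: x_0 = 1, and 0^2 + 3·0 + 1 = 1.
Assume x_m = m^2 + 3m + 1.
Then x_{m+1} = x_m + (2m + 4) = (m^2 + 3m + 1) + (2m + 4) = m^2 + 5m + 5,
and (m+1)^2 + 3·(m+1) + 1 = m^2 + 5m + 5.
By induction, x_n = n^2 + 3n + 1 for all n ≥ 0.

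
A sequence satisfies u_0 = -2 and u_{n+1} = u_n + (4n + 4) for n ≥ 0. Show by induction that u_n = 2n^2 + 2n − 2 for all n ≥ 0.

Base case: u_0 = -2, and 2·0^2 + 2·0 − 2 = -2.
Assume u_k = 2k^2 + 2k − 2.
Then u_{k+1} = u_k + (4k + 4) = (2k^2 + 2k − 2) + (4k + 4) = 2k^2 + 6k + 2,
and 2·(k+1)^2 + 2·(k+1) − 2 = 2k^2 + 6k + 2.
This completes the inductive step, so u_n = 2n^2 + 2n − 2 for all n ≥ 0.

u_n = 2n^2 + 2n − 2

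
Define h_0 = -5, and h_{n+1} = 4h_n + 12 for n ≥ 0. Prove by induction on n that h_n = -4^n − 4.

Base case: h_0 = -5, and -4^0 − 4 = -1 − 4 = -5.
Assume h_r = -4^r − 4 for some r ≥ 0.
Then h_{r+1} = 4h_r + 12 = 4·(-4^r − 4) + 12 = -4^{r+1} − 16 + 12 = -4^{r+1} − 4.
This completes the inductive step, so h_n = -4^n − 4 for all n ≥ 0.

h_n = -4^n − 4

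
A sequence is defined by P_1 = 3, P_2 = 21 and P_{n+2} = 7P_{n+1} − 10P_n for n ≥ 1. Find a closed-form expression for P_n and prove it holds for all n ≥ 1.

Claim: P_n = 5^n − 2^n.

Base cases: P_1 = 3 and 5^1 − 2^1 = 3; P_2 = 21 and 5^2 − 2^2 = 21.
Assume P_j = 5^j − 2^j for all 1 ≤ j ≤ k, where k ≥ 2.
Then P_{k+1} = 7P_k − 10P_{k−1} = 7·(5^k − 2^k) − 10·(5^{k−1} − 2^{k−1}) = (7·5 − 10)5^{k−1} − (7·2 − 10)2^{k−1} = 25·5^{k−1} − 4·2^{k−1} = 5^{k+1} − 2^{k+1}.
So the formula holds for k+1, and by strong induction P_n = 5^n − 2^n for all n ≥ 1.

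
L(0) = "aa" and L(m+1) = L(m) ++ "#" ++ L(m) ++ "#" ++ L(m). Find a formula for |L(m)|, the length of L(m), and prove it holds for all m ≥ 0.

Claim: |L(m)| = 3^{m+1} − 1.

Base case: |L(0)| = 2, and 3^{0+1} − 1 = 2.
Assume |L(k)| = 3^{k+1} − 1.
Then |L(k+1)| = 3|L(k)| + 2 = 3(3^{k+1} − 1) + 2 = 3^{k+2} − 3 + 2 = 3^{k+2} − 1.
By induction, |L(m)| = 3^{m+1} − 1 for all m ≥ 0.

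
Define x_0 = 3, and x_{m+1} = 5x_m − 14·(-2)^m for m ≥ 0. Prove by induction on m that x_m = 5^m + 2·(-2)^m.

Base case: x_0 = 3, and 5^0 + 2·(-2)^0 = 1 + 2 = 3.
Assume x_k = 5^k + 2·(-2)^k for some k ≥ 0.
Then x_{k+1} = 5x_k − 14·(-2)^k = 5·(5^k + 2·(-2)^k) − 14·(-2)^k = 5^{k+1} + 10·(-2)^k − 14·(-2)^k = 5^{k+1} − 4·(-2)^k = 5^{k+1} + 2·(-2)^{k+1}.
This completes the inductive step, so x_m = 5^m + 2·(-2)^m for all m ≥ 0.

x_m = 5^m + 2·(-2)^m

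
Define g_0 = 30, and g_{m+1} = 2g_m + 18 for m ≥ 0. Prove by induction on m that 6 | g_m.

Base case: g_0 = 30 = 6·5, so 6 | g_0.
Assume 6 | g_k, so g_k = 6t for some integer t.
Then g_{k+1} = 2g_k + 18 = 2·(6t) + 18 = 6(2t + 3), so 6 | g_{k+1}.
This completes the inductive step, so 6 | g_m for all m ≥ 0.

6 | g_m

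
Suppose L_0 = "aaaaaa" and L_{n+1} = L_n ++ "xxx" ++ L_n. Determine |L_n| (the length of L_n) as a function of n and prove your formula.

Claim: |L_n| = 9·2^n − 3.

Base case: |L_0| = 6, and 9·2^0 − 3 = 6.
Assume |L_m| = 9·2^m − 3.
Then |L_{m+1}| = |L_m| + 3 + |L_m| = 2|L_m| + 3 = 2(9·2^m − 3) + 3 = 9·2^{m+1} − 6 + 3 = 9·2^{m+1} − 3.
This completes the inductive step, so |L_n| = 9·2^n − 3 for all n ≥ 0.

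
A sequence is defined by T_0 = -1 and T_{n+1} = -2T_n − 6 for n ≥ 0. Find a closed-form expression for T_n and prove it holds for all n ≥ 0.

Claim: T_n = (-2)^n − 2.

Base case: T_0 = -1, and (-2)^0 − 2 = 1 − 2 = -1.
Assume T_r = (-2)^r − 2 for some r ≥ 0.
Then T_{r+1} = -2T_r − 6 = -2·((-2)^r − 2) − 6 = -2·(-2)^r + 4 − 6 = (-2)^{r+1} − 2.
This completes the inductive step, so T_n = (-2)^n − 2 for all n ≥ 0.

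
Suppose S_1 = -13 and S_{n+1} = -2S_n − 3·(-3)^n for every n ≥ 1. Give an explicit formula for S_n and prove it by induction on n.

Claim: S_n = 2·(-2)^n + 3·(-3)^n.

Base case: S_1 = -13, and 2·(-2)^1 + 3·(-3)^1 = -4 − 9 = -13.
Assume S_k = 2·(-2)^k + 3·(-3)^k for some k ≥ 1.
Then S_{k+1} = -2S_k − 3·(-3)^k = -2·(2·(-2)^k + 3·(-3)^k) − 3·(-3)^k = 2·(-2)^{k+1} − 6·(-3)^k − 3·(-3)^k = 2·(-2)^{k+1} − 9·(-3)^k = 2·(-2)^{k+1} + 3·(-3)^{k+1}.
This completes the inductive step, so S_n = 2·(-2)^n + 3·(-3)^n for all n ≥ 1.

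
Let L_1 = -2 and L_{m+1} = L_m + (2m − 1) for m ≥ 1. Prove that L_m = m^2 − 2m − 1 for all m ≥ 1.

Base case: L_1 = -2, and 1^2 − 2·1 − 1 = -2.
Assume L_r = r^2 − 2r − 1.
Then L_{r+1} = L_r + (2r − 1) = (r^2 − 2r − 1) + (2r − 1) = r^2 − 2,
and (r+1)^2 − 2·(r+1) − 1 = r^2 − 2.
This completes the inductive step, so L_m = m^2 − 2m − 1 for all m ≥ 1.

L_m = m^2 − 2m − 1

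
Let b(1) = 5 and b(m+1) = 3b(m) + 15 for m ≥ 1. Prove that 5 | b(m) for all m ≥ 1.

Base case: b(1) = 5 = 5·1, so 5 | b(1).
Assume 5 | b(k), so b(k) = 5t for some integer t.
Then b(k+1) = 3b(k) + 15 = 3·(5t) + 15 = 5(3t + 3), so 5 | b(k+1).
This completes the inductive step, so 5 | b(m) for all m ≥ 1.

5 | b(m)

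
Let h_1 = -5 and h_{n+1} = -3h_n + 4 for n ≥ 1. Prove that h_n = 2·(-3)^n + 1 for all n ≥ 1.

Base case: h_1 = -5, and 2·(-3)^1 + 1 = -6 + 1 = -5.
Assume h_r = 2·(-3)^r + 1 for some r ≥ 1.
Then h_{r+1} = -3h_r + 4 = -3·(2·(-3)^r + 1) + 4 = -6·(-3)^r − 3 + 4 = 2·(-3)^{r+1} + 1.
This completes the inductive step, so h_n = 2·(-3)^n + 1 for all n ≥ 1.

h_n = 2·(-3)^n + 1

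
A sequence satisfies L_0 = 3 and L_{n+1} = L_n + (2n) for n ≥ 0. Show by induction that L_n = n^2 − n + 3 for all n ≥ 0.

Base case: L_0 = 3, and 0^2 − 0 + 3 = 3.
Assume L_j = j^2 − j + 3.
Then L_{j+1} = L_j + (2j) = (j^2 − j + 3) + (2j) = j^2 + j + 3,
and (j+1)^2 − (j+1) + 3 = j^2 + j + 3.
This completes the inductive step, so L_n = n^2 − n + 3 for all n ≥ 0.

L_n = n^2 − n + 3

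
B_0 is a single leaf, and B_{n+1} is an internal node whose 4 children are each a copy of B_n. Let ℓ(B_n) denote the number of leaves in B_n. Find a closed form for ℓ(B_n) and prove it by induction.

Claim: ℓ(B_n) = 4^n.

Base case: ℓ(B_0) = 1, and 4^0 = 1.
Assume ℓ(B_j) = 4^j.
Then ℓ(B_{j+1}) = 4·ℓ(B_j) = 4·4^j = 4^{j+1}.
This completes the inductive step, so ℓ(B_n) = 4^n for all n ≥ 0.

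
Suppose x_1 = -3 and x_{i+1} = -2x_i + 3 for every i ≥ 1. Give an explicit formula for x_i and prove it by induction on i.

Claim: x_i = 2·(-2)^i + 1.

Base case: x_1 = -3, and 2·(-2)^1 + 1 = -4 + 1 = -3.
Assume x_k = 2·(-2)^k + 1 for some k ≥ 1.
Then x_{k+1} = -2x_k + 3 = -2·(2·(-2)^k + 1) + 3 = -4·(-2)^k − 2 + 3 = 2·(-2)^{k+1} + 1.
So the formula holds for k+1, and by induction x_i = 2·(-2)^i + 1 for all i ≥ 1.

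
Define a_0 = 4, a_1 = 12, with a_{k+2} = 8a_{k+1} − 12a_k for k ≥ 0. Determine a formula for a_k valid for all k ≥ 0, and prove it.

Claim: a_k = 3·2^k + 6^k.

Base cases: a_0 = 4 and 3·2^0 + 6^0 = 4; a_1 = 12 and 3·2^1 + 6^1 = 12.
Assume a_j = 3·2^j + 6^j for all 0 ≤ j ≤ m, where m ≥ 1.
Then a_{m+1} = 8a_m − 12a_{m−1} = 8·(3·2^m + 6^m) − 12·(3·2^{m−1} + 6^{m−1}) = 3·(8·2 − 12)2^{m−1} + (8·6 − 12)6^{m−1} = 12·2^{m−1} + 36·6^{m−1} = 3·2^{m+1} + 6^{m+1}.
This completes the inductive step, so a_k = 3·2^k + 6^k for all k ≥ 0.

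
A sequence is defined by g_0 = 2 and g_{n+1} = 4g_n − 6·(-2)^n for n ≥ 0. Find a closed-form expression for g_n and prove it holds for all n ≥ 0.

Claim: g_n = 4^n + (-2)^n.

Base case: g_0 = 2, and 4^0 + (-2)^0 = 1 + 1 = 2.
Assume g_r = 4^r + (-2)^r for some r ≥ 0.
Then g_{r+1} = 4g_r − 6·(-2)^r = 4·(4^r + (-2)^r) − 6·(-2)^r = 4^{r+1} + 4·(-2)^r − 6·(-2)^r = 4^{r+1} − 2·(-2)^r = 4^{r+1} + (-2)^{r+1}.
By induction, g_n = 4^n + (-2)^n for all n ≥ 0.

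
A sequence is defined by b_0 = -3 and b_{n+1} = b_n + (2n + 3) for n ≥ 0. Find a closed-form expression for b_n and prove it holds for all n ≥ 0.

Claim: b_n = n^2 + 2n − 3.

Base case: b_0 = -3, and 0^2 + 2·0 − 3 = -3.
Assume b_r = r^2 + 2r − 3.
Then b_{r+1} = b_r + (2r + 3) = (r^2 + 2r − 3) + (2r + 3) = r^2 + 4r,
and (r+1)^2 + 2·(r+1) − 3 = r^2 + 4r.
This completes the inductive step, so b_n = n^2 + 2n − 3 for all n ≥ 0.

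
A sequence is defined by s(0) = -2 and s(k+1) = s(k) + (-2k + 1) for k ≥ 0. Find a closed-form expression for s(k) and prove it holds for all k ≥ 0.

Claim: s(k) = -k^2 + 2k − 2.

Base case: s(0) = -2, and -0^2 + 2·0 − 2 = -2.
Assume s(m) = -m^2 + 2m − 2.
Then s(m+1) = s(m) + (-2m + 1) = (-m^2 + 2m − 2) + (-2m + 1) = -m^2 − 1,
and -(m+1)^2 + 2·(m+1) − 2 = -m^2 − 1.
By induction, s(k) = -k^2 + 2k − 2 for all k ≥ 0.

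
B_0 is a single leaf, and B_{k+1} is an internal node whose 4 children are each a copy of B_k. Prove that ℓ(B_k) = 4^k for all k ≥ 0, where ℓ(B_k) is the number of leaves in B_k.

Base case: ℓ(B_0) = 1, and 4^0 = 1.
Assume ℓ(B_r) = 4^r.
Then ℓ(B_{r+1}) = 4·ℓ(B_r) = 4·4^r = 4^{r+1}.
So the formula holds for r+1, and by induction ℓ(B_k) = 4^k for all k ≥ 0.

ℓ(B_k) = 4^k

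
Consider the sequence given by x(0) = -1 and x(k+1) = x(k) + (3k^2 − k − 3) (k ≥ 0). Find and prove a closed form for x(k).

Claim: x(k) = k^3 − 2k^2 − 2k − 1.

Base case: x(0) = -1, and 0^3 − 2·0^2 − 2·0 − 1 = -1.
Assume x(j) = j^3 − 2j^2 − 2j − 1.
Then x(j+1) = x(j) + (3j^2 − j − 3) = (j^3 − 2j^2 − 2j − 1) + (3j^2 − j − 3) = j^3 + j^2 − 3j − 4,
and (j+1)^3 − 2·(j+1)^2 − 2·(j+1) − 1 = j^3 + j^2 − 3j − 4.
By induction, x(k) = k^3 − 2k^2 − 2k − 1 for all k ≥ 0.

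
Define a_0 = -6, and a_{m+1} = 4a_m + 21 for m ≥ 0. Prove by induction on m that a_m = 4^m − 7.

Base case: a_0 = -6, and 4^0 − 7 = 1 − 7 = -6.
Assume a_r = 4^r − 7 for some r ≥ 0.
Then a_{r+1} = 4a_r + 21 = 4·(4^r − 7) + 21 = 4^{r+1} − 28 + 21 = 4^{r+1} − 7.
By induction, a_m = 4^m − 7 for all m ≥ 0.

a_m = 4^m − 7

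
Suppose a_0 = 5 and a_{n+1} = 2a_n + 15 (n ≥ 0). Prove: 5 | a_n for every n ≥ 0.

Base case: a_0 = 5 = 5·1, so 5 | a_0.
Assume 5 | a_r, so a_r = 5t for some integer t.
Then a_{r+1} = 2a_r + 15 = 2·(5t) + 15 = 5(2t + 3), so 5 | a_{r+1}.
Hence 5 | a_n for every n ≥ 0, by induction.

5 | a_n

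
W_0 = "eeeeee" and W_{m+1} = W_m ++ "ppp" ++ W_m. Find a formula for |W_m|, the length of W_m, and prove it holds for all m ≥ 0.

Claim: |W_m| = 9·2^m − 3.

Base case: |W_0| = 6, and 9·2^0 − 3 = 6.
Assume |W_j| = 9·2^j − 3.
Then |W_{j+1}| = |W_j| + 3 + |W_j| = 2|W_j| + 3 = 2(9·2^j − 3) + 3 = 9·2^{j+1} − 6 + 3 = 9·2^{j+1} − 3.
By induction, |W_m| = 9·2^m − 3 for all m ≥ 0.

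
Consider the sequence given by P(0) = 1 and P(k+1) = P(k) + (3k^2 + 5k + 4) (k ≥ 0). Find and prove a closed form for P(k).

Claim: P(k) = k^3 + k^2 + 2k + 1.

Base case: P(0) = 1, and 0^3 + 0^2 + 2·0 + 1 = 1.
Assume P(j) = j^3 + j^2 + 2j + 1.
Then P(j+1) = P(j) + (3j^2 + 5j + 4) = (j^3 + j^2 + 2j + 1) + (3j^2 + 5j + 4) = j^3 + 4j^2 + 7j + 5,
and (j+1)^3 + (j+1)^2 + 2·(j+1) + 1 = j^3 + 4j^2 + 7j + 5.
Hence P(k) = k^3 + k^2 + 2k + 1 for every k ≥ 0, by induction.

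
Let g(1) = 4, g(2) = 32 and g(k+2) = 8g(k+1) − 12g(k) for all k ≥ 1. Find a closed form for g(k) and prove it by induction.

Claim: g(k) = 6^k − 2^k.

Base cases: g(1) = 4 and 6^1 − 2^1 = 4; g(2) = 32 and 6^2 − 2^2 = 32.
Assume g(j) = 6^j − 2^j for all 1 ≤ j ≤ r, where r ≥ 2.
Then g(r+1) = 8g(r) − 12g(r−1) = 8·(6^r − 2^r) − 12·(6^{r−1} − 2^{r−1}) = (8·6 − 12)6^{r−1} − (8·2 − 12)2^{r−1} = 36·6^{r−1} − 4·2^{r−1} = 6^{r+1} − 2^{r+1}.
Hence g(k) = 6^k − 2^k for every k ≥ 1, by strong induction.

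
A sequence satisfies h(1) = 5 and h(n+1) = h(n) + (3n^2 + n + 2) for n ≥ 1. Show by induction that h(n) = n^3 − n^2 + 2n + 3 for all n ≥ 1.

Base case: h(1) = 5, and 1^3 − 1^2 + 2·1 + 3 = 5.
Assume h(k) = k^3 − k^2 + 2k + 3.
Then h(k+1) = h(k) + (3k^2 + k + 2) = (k^3 − k^2 + 2k + 3) + (3k^2 + k + 2) = k^3 + 2k^2 + 3k + 5,
and (k+1)^3 − (k+1)^2 + 2·(k+1) + 3 = k^3 + 2k^2 + 3k + 5.
Hence h(n) = n^3 − n^2 + 2n + 3 for every n ≥ 1, by induction.

h(n) = n^3 − n^2 + 2n + 3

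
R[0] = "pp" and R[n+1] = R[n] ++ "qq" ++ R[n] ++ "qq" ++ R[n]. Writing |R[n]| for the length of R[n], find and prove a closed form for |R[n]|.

Claim: |R[n]| = 4·3^n − 2.

Base case: |R[0]| = 2, and 4·3^0 − 2 = 2.
Assume |R[j]| = 4·3^j − 2.
Then |R[j+1]| = 3|R[j]| + 4 = 3(4·3^j − 2) + 4 = 4·3^{j+1} − 6 + 4 = 4·3^{j+1} − 2.
So the formula holds for j+1, and by induction |R[n]| = 4·3^n − 2 for all n ≥ 0.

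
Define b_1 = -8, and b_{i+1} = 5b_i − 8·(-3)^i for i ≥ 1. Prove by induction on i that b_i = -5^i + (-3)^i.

Base case: b_1 = -8, and -5^1 + (-3)^1 = -5 − 3 = -8.
Assume b_r = -5^r + (-3)^r for some r ≥ 1.
Then b_{r+1} = 5b_r − 8·(-3)^r = 5·(-5^r + (-3)^r) − 8·(-3)^r = -5^{r+1} + 5·(-3)^r − 8·(-3)^r = -5^{r+1} − 3·(-3)^r = -5^{r+1} + (-3)^{r+1}.
Hence b_i = -5^i + (-3)^i for every i ≥ 1, by induction.

b_i = -5^i + (-3)^i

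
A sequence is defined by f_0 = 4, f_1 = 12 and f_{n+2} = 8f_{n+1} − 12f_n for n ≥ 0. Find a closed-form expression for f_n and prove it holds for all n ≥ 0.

Claim: f_n = 3·2^n + 6^n.

Base cases: f_0 = 4 and 3·2^0 + 6^0 = 4; f_1 = 12 and 3·2^1 + 6^1 = 12.
Assume f_j = 3·2^j + 6^j for all 0 ≤ j ≤ m, where m ≥ 1.
Then f_{m+1} = 8f_m − 12f_{m−1} = 8·(3·2^m + 6^m) − 12·(3·2^{m−1} + 6^{m−1}) = 3·(8·2 − 12)2^{m−1} + (8·6 − 12)6^{m−1} = 12·2^{m−1} + 36·6^{m−1} = 3·2^{m+1} + 6^{m+1}.
By strong induction, f_n = 3·2^n + 6^n for all n ≥ 0.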